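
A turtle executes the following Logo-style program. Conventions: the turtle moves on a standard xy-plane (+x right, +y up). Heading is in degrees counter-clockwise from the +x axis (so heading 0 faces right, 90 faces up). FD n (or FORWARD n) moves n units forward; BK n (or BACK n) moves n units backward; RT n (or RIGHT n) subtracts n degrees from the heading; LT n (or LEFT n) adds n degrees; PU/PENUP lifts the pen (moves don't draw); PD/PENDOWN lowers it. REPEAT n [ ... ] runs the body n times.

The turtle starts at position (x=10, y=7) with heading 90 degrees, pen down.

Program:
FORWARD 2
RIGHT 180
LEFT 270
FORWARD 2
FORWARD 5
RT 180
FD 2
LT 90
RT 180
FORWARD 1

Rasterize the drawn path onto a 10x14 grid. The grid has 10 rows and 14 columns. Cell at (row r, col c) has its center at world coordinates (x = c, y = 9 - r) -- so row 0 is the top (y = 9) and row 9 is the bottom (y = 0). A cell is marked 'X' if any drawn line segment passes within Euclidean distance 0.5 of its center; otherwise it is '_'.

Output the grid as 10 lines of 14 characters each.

Segment 0: (10,7) -> (10,9)
Segment 1: (10,9) -> (8,9)
Segment 2: (8,9) -> (3,9)
Segment 3: (3,9) -> (5,9)
Segment 4: (5,9) -> (5,8)

Answer: ___XXXXXXXX___
_____X____X___
__________X___
______________
______________
______________
______________
______________
______________
______________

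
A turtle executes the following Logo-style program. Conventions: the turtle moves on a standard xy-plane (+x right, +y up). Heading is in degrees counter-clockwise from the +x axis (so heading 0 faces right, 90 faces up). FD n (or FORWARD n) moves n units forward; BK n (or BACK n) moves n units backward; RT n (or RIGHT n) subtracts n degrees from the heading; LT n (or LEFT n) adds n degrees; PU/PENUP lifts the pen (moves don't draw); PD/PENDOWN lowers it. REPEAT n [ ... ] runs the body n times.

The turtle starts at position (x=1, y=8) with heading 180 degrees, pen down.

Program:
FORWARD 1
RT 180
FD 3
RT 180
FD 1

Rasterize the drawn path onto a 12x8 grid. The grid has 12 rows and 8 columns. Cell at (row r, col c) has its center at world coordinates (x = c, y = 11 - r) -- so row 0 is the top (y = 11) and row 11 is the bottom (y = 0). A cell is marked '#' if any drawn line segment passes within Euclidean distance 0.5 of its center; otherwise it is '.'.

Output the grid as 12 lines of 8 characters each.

Answer: ........
........
........
####....
........
........
........
........
........
........
........
........

Derivation:
Segment 0: (1,8) -> (0,8)
Segment 1: (0,8) -> (3,8)
Segment 2: (3,8) -> (2,8)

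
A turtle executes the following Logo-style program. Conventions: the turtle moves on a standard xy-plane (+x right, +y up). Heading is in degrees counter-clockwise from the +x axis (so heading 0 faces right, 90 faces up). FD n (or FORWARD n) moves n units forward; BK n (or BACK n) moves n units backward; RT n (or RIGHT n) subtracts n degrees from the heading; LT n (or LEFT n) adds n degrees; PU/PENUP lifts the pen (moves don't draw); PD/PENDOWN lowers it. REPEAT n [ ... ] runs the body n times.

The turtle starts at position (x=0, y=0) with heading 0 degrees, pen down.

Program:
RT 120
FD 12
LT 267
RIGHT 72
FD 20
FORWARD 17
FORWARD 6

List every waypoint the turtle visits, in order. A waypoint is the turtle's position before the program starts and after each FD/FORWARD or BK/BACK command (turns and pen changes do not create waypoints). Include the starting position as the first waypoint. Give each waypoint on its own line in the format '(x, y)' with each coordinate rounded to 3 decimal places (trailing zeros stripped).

Answer: (0, 0)
(-6, -10.392)
(-0.824, 8.926)
(3.576, 25.347)
(5.129, 31.143)

Derivation:
Executing turtle program step by step:
Start: pos=(0,0), heading=0, pen down
RT 120: heading 0 -> 240
FD 12: (0,0) -> (-6,-10.392) [heading=240, draw]
LT 267: heading 240 -> 147
RT 72: heading 147 -> 75
FD 20: (-6,-10.392) -> (-0.824,8.926) [heading=75, draw]
FD 17: (-0.824,8.926) -> (3.576,25.347) [heading=75, draw]
FD 6: (3.576,25.347) -> (5.129,31.143) [heading=75, draw]
Final: pos=(5.129,31.143), heading=75, 4 segment(s) drawn
Waypoints (5 total):
(0, 0)
(-6, -10.392)
(-0.824, 8.926)
(3.576, 25.347)
(5.129, 31.143)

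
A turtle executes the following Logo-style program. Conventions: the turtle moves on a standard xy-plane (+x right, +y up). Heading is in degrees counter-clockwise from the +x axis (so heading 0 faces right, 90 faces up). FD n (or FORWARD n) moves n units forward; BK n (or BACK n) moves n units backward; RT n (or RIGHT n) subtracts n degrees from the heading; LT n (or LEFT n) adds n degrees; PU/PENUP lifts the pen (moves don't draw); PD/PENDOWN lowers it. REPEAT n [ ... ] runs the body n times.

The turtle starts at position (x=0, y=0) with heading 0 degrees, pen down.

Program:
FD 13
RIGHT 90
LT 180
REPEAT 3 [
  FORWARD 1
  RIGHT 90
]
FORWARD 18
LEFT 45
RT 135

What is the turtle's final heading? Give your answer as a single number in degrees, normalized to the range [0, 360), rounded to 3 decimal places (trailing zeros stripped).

Executing turtle program step by step:
Start: pos=(0,0), heading=0, pen down
FD 13: (0,0) -> (13,0) [heading=0, draw]
RT 90: heading 0 -> 270
LT 180: heading 270 -> 90
REPEAT 3 [
  -- iteration 1/3 --
  FD 1: (13,0) -> (13,1) [heading=90, draw]
  RT 90: heading 90 -> 0
  -- iteration 2/3 --
  FD 1: (13,1) -> (14,1) [heading=0, draw]
  RT 90: heading 0 -> 270
  -- iteration 3/3 --
  FD 1: (14,1) -> (14,0) [heading=270, draw]
  RT 90: heading 270 -> 180
]
FD 18: (14,0) -> (-4,0) [heading=180, draw]
LT 45: heading 180 -> 225
RT 135: heading 225 -> 90
Final: pos=(-4,0), heading=90, 5 segment(s) drawn

Answer: 90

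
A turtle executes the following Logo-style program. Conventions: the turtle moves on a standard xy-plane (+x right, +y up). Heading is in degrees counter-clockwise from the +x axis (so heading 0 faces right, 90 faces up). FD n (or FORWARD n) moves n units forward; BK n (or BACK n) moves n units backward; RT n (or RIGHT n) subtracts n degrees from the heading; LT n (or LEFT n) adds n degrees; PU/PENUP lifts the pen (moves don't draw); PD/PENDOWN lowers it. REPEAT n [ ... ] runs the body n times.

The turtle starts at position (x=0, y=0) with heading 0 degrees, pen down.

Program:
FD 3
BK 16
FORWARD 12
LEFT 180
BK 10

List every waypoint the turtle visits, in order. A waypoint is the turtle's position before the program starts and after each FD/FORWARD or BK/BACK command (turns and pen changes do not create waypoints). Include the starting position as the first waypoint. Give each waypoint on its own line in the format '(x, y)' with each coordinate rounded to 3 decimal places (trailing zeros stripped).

Answer: (0, 0)
(3, 0)
(-13, 0)
(-1, 0)
(9, 0)

Derivation:
Executing turtle program step by step:
Start: pos=(0,0), heading=0, pen down
FD 3: (0,0) -> (3,0) [heading=0, draw]
BK 16: (3,0) -> (-13,0) [heading=0, draw]
FD 12: (-13,0) -> (-1,0) [heading=0, draw]
LT 180: heading 0 -> 180
BK 10: (-1,0) -> (9,0) [heading=180, draw]
Final: pos=(9,0), heading=180, 4 segment(s) drawn
Waypoints (5 total):
(0, 0)
(3, 0)
(-13, 0)
(-1, 0)
(9, 0)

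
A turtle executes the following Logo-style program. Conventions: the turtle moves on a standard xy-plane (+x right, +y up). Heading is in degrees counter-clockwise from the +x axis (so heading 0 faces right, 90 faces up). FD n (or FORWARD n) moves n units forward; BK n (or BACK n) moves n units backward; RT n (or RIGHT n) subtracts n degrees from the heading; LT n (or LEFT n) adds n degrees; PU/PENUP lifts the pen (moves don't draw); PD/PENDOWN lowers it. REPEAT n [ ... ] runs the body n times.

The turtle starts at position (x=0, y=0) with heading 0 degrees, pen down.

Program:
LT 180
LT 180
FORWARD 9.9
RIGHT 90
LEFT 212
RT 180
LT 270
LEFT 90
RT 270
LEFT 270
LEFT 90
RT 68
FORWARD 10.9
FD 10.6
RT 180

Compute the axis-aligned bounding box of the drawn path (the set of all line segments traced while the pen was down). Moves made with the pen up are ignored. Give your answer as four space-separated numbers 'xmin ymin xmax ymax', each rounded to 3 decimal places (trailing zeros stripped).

Executing turtle program step by step:
Start: pos=(0,0), heading=0, pen down
LT 180: heading 0 -> 180
LT 180: heading 180 -> 0
FD 9.9: (0,0) -> (9.9,0) [heading=0, draw]
RT 90: heading 0 -> 270
LT 212: heading 270 -> 122
RT 180: heading 122 -> 302
LT 270: heading 302 -> 212
LT 90: heading 212 -> 302
RT 270: heading 302 -> 32
LT 270: heading 32 -> 302
LT 90: heading 302 -> 32
RT 68: heading 32 -> 324
FD 10.9: (9.9,0) -> (18.718,-6.407) [heading=324, draw]
FD 10.6: (18.718,-6.407) -> (27.294,-12.637) [heading=324, draw]
RT 180: heading 324 -> 144
Final: pos=(27.294,-12.637), heading=144, 3 segment(s) drawn

Segment endpoints: x in {0, 9.9, 18.718, 27.294}, y in {-12.637, -6.407, 0, 0}
xmin=0, ymin=-12.637, xmax=27.294, ymax=0

Answer: 0 -12.637 27.294 0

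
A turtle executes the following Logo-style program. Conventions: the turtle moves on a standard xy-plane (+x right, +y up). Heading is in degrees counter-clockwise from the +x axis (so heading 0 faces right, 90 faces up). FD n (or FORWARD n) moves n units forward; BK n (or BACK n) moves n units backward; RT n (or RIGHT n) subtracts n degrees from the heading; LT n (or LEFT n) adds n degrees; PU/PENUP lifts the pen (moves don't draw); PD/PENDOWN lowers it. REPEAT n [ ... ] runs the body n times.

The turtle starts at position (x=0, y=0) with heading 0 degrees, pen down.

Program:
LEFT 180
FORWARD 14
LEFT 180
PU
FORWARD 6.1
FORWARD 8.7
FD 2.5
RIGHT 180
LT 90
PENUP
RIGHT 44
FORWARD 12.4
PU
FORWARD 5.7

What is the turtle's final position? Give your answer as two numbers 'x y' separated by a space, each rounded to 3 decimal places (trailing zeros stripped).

Answer: -9.273 -13.02

Derivation:
Executing turtle program step by step:
Start: pos=(0,0), heading=0, pen down
LT 180: heading 0 -> 180
FD 14: (0,0) -> (-14,0) [heading=180, draw]
LT 180: heading 180 -> 0
PU: pen up
FD 6.1: (-14,0) -> (-7.9,0) [heading=0, move]
FD 8.7: (-7.9,0) -> (0.8,0) [heading=0, move]
FD 2.5: (0.8,0) -> (3.3,0) [heading=0, move]
RT 180: heading 0 -> 180
LT 90: heading 180 -> 270
PU: pen up
RT 44: heading 270 -> 226
FD 12.4: (3.3,0) -> (-5.314,-8.92) [heading=226, move]
PU: pen up
FD 5.7: (-5.314,-8.92) -> (-9.273,-13.02) [heading=226, move]
Final: pos=(-9.273,-13.02), heading=226, 1 segment(s) drawn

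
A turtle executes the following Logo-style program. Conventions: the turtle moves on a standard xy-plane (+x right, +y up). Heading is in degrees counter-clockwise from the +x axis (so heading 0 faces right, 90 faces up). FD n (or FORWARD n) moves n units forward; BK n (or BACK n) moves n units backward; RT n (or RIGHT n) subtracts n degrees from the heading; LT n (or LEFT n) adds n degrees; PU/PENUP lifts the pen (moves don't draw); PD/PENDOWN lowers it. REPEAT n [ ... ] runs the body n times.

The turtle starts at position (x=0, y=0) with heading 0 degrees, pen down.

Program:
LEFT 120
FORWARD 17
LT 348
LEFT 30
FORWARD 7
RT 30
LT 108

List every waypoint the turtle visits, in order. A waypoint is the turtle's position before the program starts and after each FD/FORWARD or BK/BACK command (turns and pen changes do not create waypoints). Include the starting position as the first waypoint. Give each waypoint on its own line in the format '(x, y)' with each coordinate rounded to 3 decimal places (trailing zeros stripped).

Executing turtle program step by step:
Start: pos=(0,0), heading=0, pen down
LT 120: heading 0 -> 120
FD 17: (0,0) -> (-8.5,14.722) [heading=120, draw]
LT 348: heading 120 -> 108
LT 30: heading 108 -> 138
FD 7: (-8.5,14.722) -> (-13.702,19.406) [heading=138, draw]
RT 30: heading 138 -> 108
LT 108: heading 108 -> 216
Final: pos=(-13.702,19.406), heading=216, 2 segment(s) drawn
Waypoints (3 total):
(0, 0)
(-8.5, 14.722)
(-13.702, 19.406)

Answer: (0, 0)
(-8.5, 14.722)
(-13.702, 19.406)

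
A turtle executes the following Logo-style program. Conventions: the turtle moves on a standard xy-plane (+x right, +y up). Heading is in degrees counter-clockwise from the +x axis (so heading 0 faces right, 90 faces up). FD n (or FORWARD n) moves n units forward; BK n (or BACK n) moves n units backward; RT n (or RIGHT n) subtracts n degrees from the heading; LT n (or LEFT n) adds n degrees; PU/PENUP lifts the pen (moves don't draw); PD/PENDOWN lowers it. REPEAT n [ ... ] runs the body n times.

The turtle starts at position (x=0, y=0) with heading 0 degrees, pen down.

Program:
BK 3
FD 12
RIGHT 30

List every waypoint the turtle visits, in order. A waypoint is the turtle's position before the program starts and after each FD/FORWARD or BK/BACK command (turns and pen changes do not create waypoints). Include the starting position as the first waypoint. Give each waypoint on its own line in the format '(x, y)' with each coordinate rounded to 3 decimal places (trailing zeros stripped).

Answer: (0, 0)
(-3, 0)
(9, 0)

Derivation:
Executing turtle program step by step:
Start: pos=(0,0), heading=0, pen down
BK 3: (0,0) -> (-3,0) [heading=0, draw]
FD 12: (-3,0) -> (9,0) [heading=0, draw]
RT 30: heading 0 -> 330
Final: pos=(9,0), heading=330, 2 segment(s) drawn
Waypoints (3 total):
(0, 0)
(-3, 0)
(9, 0)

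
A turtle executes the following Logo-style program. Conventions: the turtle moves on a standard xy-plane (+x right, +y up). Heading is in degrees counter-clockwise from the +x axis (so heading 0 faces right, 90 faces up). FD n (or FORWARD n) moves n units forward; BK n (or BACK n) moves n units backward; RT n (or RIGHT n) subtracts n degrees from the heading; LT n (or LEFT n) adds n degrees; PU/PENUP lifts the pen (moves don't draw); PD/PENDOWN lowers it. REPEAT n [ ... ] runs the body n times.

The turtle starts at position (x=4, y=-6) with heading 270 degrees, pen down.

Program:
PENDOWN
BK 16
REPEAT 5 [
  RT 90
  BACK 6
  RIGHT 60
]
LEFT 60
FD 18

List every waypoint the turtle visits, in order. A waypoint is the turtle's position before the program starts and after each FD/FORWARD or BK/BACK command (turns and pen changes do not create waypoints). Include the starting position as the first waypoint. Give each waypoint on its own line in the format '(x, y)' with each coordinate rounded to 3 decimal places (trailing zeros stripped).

Executing turtle program step by step:
Start: pos=(4,-6), heading=270, pen down
PD: pen down
BK 16: (4,-6) -> (4,10) [heading=270, draw]
REPEAT 5 [
  -- iteration 1/5 --
  RT 90: heading 270 -> 180
  BK 6: (4,10) -> (10,10) [heading=180, draw]
  RT 60: heading 180 -> 120
  -- iteration 2/5 --
  RT 90: heading 120 -> 30
  BK 6: (10,10) -> (4.804,7) [heading=30, draw]
  RT 60: heading 30 -> 330
  -- iteration 3/5 --
  RT 90: heading 330 -> 240
  BK 6: (4.804,7) -> (7.804,12.196) [heading=240, draw]
  RT 60: heading 240 -> 180
  -- iteration 4/5 --
  RT 90: heading 180 -> 90
  BK 6: (7.804,12.196) -> (7.804,6.196) [heading=90, draw]
  RT 60: heading 90 -> 30
  -- iteration 5/5 --
  RT 90: heading 30 -> 300
  BK 6: (7.804,6.196) -> (4.804,11.392) [heading=300, draw]
  RT 60: heading 300 -> 240
]
LT 60: heading 240 -> 300
FD 18: (4.804,11.392) -> (13.804,-4.196) [heading=300, draw]
Final: pos=(13.804,-4.196), heading=300, 7 segment(s) drawn
Waypoints (8 total):
(4, -6)
(4, 10)
(10, 10)
(4.804, 7)
(7.804, 12.196)
(7.804, 6.196)
(4.804, 11.392)
(13.804, -4.196)

Answer: (4, -6)
(4, 10)
(10, 10)
(4.804, 7)
(7.804, 12.196)
(7.804, 6.196)
(4.804, 11.392)
(13.804, -4.196)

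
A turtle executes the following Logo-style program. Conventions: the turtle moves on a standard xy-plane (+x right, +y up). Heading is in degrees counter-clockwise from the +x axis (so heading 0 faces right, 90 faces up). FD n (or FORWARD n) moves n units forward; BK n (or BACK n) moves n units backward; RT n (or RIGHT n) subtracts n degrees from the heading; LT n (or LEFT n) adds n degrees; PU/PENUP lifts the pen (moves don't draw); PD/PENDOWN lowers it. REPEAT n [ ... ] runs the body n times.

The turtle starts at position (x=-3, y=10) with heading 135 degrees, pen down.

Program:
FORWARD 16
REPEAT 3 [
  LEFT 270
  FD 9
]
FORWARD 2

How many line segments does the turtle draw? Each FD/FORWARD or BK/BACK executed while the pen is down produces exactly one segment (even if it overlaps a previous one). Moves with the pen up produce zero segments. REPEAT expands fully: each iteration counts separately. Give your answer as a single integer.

Answer: 5

Derivation:
Executing turtle program step by step:
Start: pos=(-3,10), heading=135, pen down
FD 16: (-3,10) -> (-14.314,21.314) [heading=135, draw]
REPEAT 3 [
  -- iteration 1/3 --
  LT 270: heading 135 -> 45
  FD 9: (-14.314,21.314) -> (-7.95,27.678) [heading=45, draw]
  -- iteration 2/3 --
  LT 270: heading 45 -> 315
  FD 9: (-7.95,27.678) -> (-1.586,21.314) [heading=315, draw]
  -- iteration 3/3 --
  LT 270: heading 315 -> 225
  FD 9: (-1.586,21.314) -> (-7.95,14.95) [heading=225, draw]
]
FD 2: (-7.95,14.95) -> (-9.364,13.536) [heading=225, draw]
Final: pos=(-9.364,13.536), heading=225, 5 segment(s) drawn
Segments drawn: 5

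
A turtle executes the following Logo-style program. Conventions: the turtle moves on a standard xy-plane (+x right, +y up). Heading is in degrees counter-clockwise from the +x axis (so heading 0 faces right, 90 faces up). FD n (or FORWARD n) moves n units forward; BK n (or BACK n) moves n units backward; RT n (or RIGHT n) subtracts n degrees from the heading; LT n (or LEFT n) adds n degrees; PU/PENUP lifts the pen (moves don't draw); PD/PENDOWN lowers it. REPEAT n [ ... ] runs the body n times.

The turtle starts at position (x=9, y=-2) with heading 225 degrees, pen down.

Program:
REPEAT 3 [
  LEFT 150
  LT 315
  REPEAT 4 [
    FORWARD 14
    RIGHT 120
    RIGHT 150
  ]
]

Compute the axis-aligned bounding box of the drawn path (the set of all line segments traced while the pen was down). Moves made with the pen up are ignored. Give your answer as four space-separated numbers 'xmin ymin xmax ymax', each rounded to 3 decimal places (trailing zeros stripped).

Answer: -5 -16 28.124 15.146

Derivation:
Executing turtle program step by step:
Start: pos=(9,-2), heading=225, pen down
REPEAT 3 [
  -- iteration 1/3 --
  LT 150: heading 225 -> 15
  LT 315: heading 15 -> 330
  REPEAT 4 [
    -- iteration 1/4 --
    FD 14: (9,-2) -> (21.124,-9) [heading=330, draw]
    RT 120: heading 330 -> 210
    RT 150: heading 210 -> 60
    -- iteration 2/4 --
    FD 14: (21.124,-9) -> (28.124,3.124) [heading=60, draw]
    RT 120: heading 60 -> 300
    RT 150: heading 300 -> 150
    -- iteration 3/4 --
    FD 14: (28.124,3.124) -> (16,10.124) [heading=150, draw]
    RT 120: heading 150 -> 30
    RT 150: heading 30 -> 240
    -- iteration 4/4 --
    FD 14: (16,10.124) -> (9,-2) [heading=240, draw]
    RT 120: heading 240 -> 120
    RT 150: heading 120 -> 330
  ]
  -- iteration 2/3 --
  LT 150: heading 330 -> 120
  LT 315: heading 120 -> 75
  REPEAT 4 [
    -- iteration 1/4 --
    FD 14: (9,-2) -> (12.623,11.523) [heading=75, draw]
    RT 120: heading 75 -> 315
    RT 150: heading 315 -> 165
    -- iteration 2/4 --
    FD 14: (12.623,11.523) -> (-0.899,15.146) [heading=165, draw]
    RT 120: heading 165 -> 45
    RT 150: heading 45 -> 255
    -- iteration 3/4 --
    FD 14: (-0.899,15.146) -> (-4.523,1.623) [heading=255, draw]
    RT 120: heading 255 -> 135
    RT 150: heading 135 -> 345
    -- iteration 4/4 --
    FD 14: (-4.523,1.623) -> (9,-2) [heading=345, draw]
    RT 120: heading 345 -> 225
    RT 150: heading 225 -> 75
  ]
  -- iteration 3/3 --
  LT 150: heading 75 -> 225
  LT 315: heading 225 -> 180
  REPEAT 4 [
    -- iteration 1/4 --
    FD 14: (9,-2) -> (-5,-2) [heading=180, draw]
    RT 120: heading 180 -> 60
    RT 150: heading 60 -> 270
    -- iteration 2/4 --
    FD 14: (-5,-2) -> (-5,-16) [heading=270, draw]
    RT 120: heading 270 -> 150
    RT 150: heading 150 -> 0
    -- iteration 3/4 --
    FD 14: (-5,-16) -> (9,-16) [heading=0, draw]
    RT 120: heading 0 -> 240
    RT 150: heading 240 -> 90
    -- iteration 4/4 --
    FD 14: (9,-16) -> (9,-2) [heading=90, draw]
    RT 120: heading 90 -> 330
    RT 150: heading 330 -> 180
  ]
]
Final: pos=(9,-2), heading=180, 12 segment(s) drawn

Segment endpoints: x in {-5, -5, -4.523, -0.899, 9, 9, 9, 9, 12.623, 16, 21.124, 28.124}, y in {-16, -16, -9, -2, -2, -2, -2, 1.623, 3.124, 10.124, 11.523, 15.146}
xmin=-5, ymin=-16, xmax=28.124, ymax=15.146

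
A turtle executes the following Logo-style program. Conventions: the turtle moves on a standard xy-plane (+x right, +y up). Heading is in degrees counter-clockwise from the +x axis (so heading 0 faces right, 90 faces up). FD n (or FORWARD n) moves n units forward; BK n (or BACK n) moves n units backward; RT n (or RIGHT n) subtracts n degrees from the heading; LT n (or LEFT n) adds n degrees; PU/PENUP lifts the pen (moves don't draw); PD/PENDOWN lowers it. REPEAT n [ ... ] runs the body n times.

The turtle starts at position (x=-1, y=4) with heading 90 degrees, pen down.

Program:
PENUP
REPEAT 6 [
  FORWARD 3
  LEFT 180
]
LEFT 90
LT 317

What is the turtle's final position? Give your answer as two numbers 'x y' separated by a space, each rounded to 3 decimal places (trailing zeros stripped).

Executing turtle program step by step:
Start: pos=(-1,4), heading=90, pen down
PU: pen up
REPEAT 6 [
  -- iteration 1/6 --
  FD 3: (-1,4) -> (-1,7) [heading=90, move]
  LT 180: heading 90 -> 270
  -- iteration 2/6 --
  FD 3: (-1,7) -> (-1,4) [heading=270, move]
  LT 180: heading 270 -> 90
  -- iteration 3/6 --
  FD 3: (-1,4) -> (-1,7) [heading=90, move]
  LT 180: heading 90 -> 270
  -- iteration 4/6 --
  FD 3: (-1,7) -> (-1,4) [heading=270, move]
  LT 180: heading 270 -> 90
  -- iteration 5/6 --
  FD 3: (-1,4) -> (-1,7) [heading=90, move]
  LT 180: heading 90 -> 270
  -- iteration 6/6 --
  FD 3: (-1,7) -> (-1,4) [heading=270, move]
  LT 180: heading 270 -> 90
]
LT 90: heading 90 -> 180
LT 317: heading 180 -> 137
Final: pos=(-1,4), heading=137, 0 segment(s) drawn

Answer: -1 4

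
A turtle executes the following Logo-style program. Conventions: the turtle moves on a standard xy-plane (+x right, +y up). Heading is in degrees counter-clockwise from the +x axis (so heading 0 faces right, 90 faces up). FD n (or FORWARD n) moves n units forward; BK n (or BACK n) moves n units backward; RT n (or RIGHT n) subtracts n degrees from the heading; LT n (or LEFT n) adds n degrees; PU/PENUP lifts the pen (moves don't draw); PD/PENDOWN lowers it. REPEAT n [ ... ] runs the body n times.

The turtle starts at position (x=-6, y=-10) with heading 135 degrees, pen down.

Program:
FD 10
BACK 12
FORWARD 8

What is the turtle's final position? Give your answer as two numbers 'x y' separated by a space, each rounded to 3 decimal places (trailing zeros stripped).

Executing turtle program step by step:
Start: pos=(-6,-10), heading=135, pen down
FD 10: (-6,-10) -> (-13.071,-2.929) [heading=135, draw]
BK 12: (-13.071,-2.929) -> (-4.586,-11.414) [heading=135, draw]
FD 8: (-4.586,-11.414) -> (-10.243,-5.757) [heading=135, draw]
Final: pos=(-10.243,-5.757), heading=135, 3 segment(s) drawn

Answer: -10.243 -5.757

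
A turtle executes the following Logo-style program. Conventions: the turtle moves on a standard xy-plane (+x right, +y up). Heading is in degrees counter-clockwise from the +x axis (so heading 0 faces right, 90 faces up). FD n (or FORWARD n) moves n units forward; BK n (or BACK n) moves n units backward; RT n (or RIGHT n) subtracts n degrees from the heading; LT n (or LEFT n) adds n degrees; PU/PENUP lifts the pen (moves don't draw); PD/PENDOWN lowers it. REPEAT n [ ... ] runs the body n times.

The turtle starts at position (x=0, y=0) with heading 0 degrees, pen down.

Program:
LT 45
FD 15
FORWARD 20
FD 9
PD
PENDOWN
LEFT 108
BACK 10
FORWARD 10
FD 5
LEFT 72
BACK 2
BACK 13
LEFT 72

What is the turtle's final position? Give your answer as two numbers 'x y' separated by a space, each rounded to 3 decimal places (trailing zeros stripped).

Executing turtle program step by step:
Start: pos=(0,0), heading=0, pen down
LT 45: heading 0 -> 45
FD 15: (0,0) -> (10.607,10.607) [heading=45, draw]
FD 20: (10.607,10.607) -> (24.749,24.749) [heading=45, draw]
FD 9: (24.749,24.749) -> (31.113,31.113) [heading=45, draw]
PD: pen down
PD: pen down
LT 108: heading 45 -> 153
BK 10: (31.113,31.113) -> (40.023,26.573) [heading=153, draw]
FD 10: (40.023,26.573) -> (31.113,31.113) [heading=153, draw]
FD 5: (31.113,31.113) -> (26.658,33.383) [heading=153, draw]
LT 72: heading 153 -> 225
BK 2: (26.658,33.383) -> (28.072,34.797) [heading=225, draw]
BK 13: (28.072,34.797) -> (37.264,43.989) [heading=225, draw]
LT 72: heading 225 -> 297
Final: pos=(37.264,43.989), heading=297, 8 segment(s) drawn

Answer: 37.264 43.989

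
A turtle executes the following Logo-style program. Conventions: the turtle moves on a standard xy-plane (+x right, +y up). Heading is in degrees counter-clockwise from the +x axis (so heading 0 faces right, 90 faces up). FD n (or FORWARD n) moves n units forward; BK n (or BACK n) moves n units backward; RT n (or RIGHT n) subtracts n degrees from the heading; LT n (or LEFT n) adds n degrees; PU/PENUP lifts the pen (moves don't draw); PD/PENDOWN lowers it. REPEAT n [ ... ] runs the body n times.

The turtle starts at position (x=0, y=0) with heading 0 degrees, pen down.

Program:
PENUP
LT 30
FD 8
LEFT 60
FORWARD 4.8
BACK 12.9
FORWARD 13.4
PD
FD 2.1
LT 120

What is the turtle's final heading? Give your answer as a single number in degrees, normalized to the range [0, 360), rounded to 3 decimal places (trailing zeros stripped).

Answer: 210

Derivation:
Executing turtle program step by step:
Start: pos=(0,0), heading=0, pen down
PU: pen up
LT 30: heading 0 -> 30
FD 8: (0,0) -> (6.928,4) [heading=30, move]
LT 60: heading 30 -> 90
FD 4.8: (6.928,4) -> (6.928,8.8) [heading=90, move]
BK 12.9: (6.928,8.8) -> (6.928,-4.1) [heading=90, move]
FD 13.4: (6.928,-4.1) -> (6.928,9.3) [heading=90, move]
PD: pen down
FD 2.1: (6.928,9.3) -> (6.928,11.4) [heading=90, draw]
LT 120: heading 90 -> 210
Final: pos=(6.928,11.4), heading=210, 1 segment(s) drawn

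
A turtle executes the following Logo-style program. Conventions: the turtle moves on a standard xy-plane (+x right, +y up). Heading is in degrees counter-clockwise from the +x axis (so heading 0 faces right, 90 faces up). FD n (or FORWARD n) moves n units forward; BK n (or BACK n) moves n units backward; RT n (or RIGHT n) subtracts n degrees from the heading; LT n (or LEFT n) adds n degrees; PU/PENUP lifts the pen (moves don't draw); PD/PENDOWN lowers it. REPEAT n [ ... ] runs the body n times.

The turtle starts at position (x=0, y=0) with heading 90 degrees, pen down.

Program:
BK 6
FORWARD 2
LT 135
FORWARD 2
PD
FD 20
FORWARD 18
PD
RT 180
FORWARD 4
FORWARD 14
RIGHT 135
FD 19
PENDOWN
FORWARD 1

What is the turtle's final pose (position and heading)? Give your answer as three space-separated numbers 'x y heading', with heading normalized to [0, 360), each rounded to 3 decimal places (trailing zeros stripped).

Answer: -15.556 -39.556 270

Derivation:
Executing turtle program step by step:
Start: pos=(0,0), heading=90, pen down
BK 6: (0,0) -> (0,-6) [heading=90, draw]
FD 2: (0,-6) -> (0,-4) [heading=90, draw]
LT 135: heading 90 -> 225
FD 2: (0,-4) -> (-1.414,-5.414) [heading=225, draw]
PD: pen down
FD 20: (-1.414,-5.414) -> (-15.556,-19.556) [heading=225, draw]
FD 18: (-15.556,-19.556) -> (-28.284,-32.284) [heading=225, draw]
PD: pen down
RT 180: heading 225 -> 45
FD 4: (-28.284,-32.284) -> (-25.456,-29.456) [heading=45, draw]
FD 14: (-25.456,-29.456) -> (-15.556,-19.556) [heading=45, draw]
RT 135: heading 45 -> 270
FD 19: (-15.556,-19.556) -> (-15.556,-38.556) [heading=270, draw]
PD: pen down
FD 1: (-15.556,-38.556) -> (-15.556,-39.556) [heading=270, draw]
Final: pos=(-15.556,-39.556), heading=270, 9 segment(s) drawn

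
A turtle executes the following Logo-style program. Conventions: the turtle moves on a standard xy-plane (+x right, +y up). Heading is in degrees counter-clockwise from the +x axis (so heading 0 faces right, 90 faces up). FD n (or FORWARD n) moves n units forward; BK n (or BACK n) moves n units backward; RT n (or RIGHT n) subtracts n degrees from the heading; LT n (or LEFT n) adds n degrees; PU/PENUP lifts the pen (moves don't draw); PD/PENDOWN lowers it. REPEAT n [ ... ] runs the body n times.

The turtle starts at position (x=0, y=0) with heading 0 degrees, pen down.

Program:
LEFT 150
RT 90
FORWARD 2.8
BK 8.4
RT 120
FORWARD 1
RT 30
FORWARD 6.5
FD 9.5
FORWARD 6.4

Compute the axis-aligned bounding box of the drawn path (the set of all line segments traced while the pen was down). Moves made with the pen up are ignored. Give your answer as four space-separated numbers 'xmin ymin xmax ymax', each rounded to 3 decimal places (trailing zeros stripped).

Answer: -2.8 -28.116 1.4 2.425

Derivation:
Executing turtle program step by step:
Start: pos=(0,0), heading=0, pen down
LT 150: heading 0 -> 150
RT 90: heading 150 -> 60
FD 2.8: (0,0) -> (1.4,2.425) [heading=60, draw]
BK 8.4: (1.4,2.425) -> (-2.8,-4.85) [heading=60, draw]
RT 120: heading 60 -> 300
FD 1: (-2.8,-4.85) -> (-2.3,-5.716) [heading=300, draw]
RT 30: heading 300 -> 270
FD 6.5: (-2.3,-5.716) -> (-2.3,-12.216) [heading=270, draw]
FD 9.5: (-2.3,-12.216) -> (-2.3,-21.716) [heading=270, draw]
FD 6.4: (-2.3,-21.716) -> (-2.3,-28.116) [heading=270, draw]
Final: pos=(-2.3,-28.116), heading=270, 6 segment(s) drawn

Segment endpoints: x in {-2.8, -2.3, -2.3, -2.3, -2.3, 0, 1.4}, y in {-28.116, -21.716, -12.216, -5.716, -4.85, 0, 2.425}
xmin=-2.8, ymin=-28.116, xmax=1.4, ymax=2.425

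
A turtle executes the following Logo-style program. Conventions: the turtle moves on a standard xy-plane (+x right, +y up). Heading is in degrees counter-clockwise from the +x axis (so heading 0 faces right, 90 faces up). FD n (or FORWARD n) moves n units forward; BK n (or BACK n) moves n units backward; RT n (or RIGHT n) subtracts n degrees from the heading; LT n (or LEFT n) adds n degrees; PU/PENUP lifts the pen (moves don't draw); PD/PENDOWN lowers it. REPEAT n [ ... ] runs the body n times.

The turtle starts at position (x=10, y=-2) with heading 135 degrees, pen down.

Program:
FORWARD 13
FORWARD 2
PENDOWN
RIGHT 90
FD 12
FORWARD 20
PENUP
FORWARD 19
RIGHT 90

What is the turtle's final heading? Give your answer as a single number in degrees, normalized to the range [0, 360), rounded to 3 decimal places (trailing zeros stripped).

Executing turtle program step by step:
Start: pos=(10,-2), heading=135, pen down
FD 13: (10,-2) -> (0.808,7.192) [heading=135, draw]
FD 2: (0.808,7.192) -> (-0.607,8.607) [heading=135, draw]
PD: pen down
RT 90: heading 135 -> 45
FD 12: (-0.607,8.607) -> (7.879,17.092) [heading=45, draw]
FD 20: (7.879,17.092) -> (22.021,31.234) [heading=45, draw]
PU: pen up
FD 19: (22.021,31.234) -> (35.456,44.669) [heading=45, move]
RT 90: heading 45 -> 315
Final: pos=(35.456,44.669), heading=315, 4 segment(s) drawn

Answer: 315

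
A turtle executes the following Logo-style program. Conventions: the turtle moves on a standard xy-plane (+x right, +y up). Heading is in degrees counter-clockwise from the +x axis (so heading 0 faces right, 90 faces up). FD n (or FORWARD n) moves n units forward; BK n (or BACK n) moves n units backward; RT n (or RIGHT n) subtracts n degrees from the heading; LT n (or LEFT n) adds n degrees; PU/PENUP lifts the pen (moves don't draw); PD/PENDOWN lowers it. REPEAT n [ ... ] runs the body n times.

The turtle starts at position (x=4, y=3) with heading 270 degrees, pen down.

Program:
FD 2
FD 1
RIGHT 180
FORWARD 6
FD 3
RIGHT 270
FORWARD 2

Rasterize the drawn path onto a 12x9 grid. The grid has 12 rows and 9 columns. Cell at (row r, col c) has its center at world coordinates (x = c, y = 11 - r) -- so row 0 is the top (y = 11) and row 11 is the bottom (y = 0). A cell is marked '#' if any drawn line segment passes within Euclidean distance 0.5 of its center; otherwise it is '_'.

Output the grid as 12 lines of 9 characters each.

Answer: _________
_________
__###____
____#____
____#____
____#____
____#____
____#____
____#____
____#____
____#____
____#____

Derivation:
Segment 0: (4,3) -> (4,1)
Segment 1: (4,1) -> (4,0)
Segment 2: (4,0) -> (4,6)
Segment 3: (4,6) -> (4,9)
Segment 4: (4,9) -> (2,9)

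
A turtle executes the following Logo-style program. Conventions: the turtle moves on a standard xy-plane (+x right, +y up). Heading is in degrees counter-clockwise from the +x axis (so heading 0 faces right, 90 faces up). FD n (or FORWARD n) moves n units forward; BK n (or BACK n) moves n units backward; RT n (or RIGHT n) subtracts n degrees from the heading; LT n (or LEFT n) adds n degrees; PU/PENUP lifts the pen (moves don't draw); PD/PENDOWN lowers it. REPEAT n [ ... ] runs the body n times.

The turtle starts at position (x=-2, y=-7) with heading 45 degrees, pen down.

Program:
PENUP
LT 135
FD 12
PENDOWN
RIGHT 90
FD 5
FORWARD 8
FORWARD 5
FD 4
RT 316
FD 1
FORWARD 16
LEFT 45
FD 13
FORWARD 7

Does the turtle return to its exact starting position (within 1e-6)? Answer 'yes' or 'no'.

Executing turtle program step by step:
Start: pos=(-2,-7), heading=45, pen down
PU: pen up
LT 135: heading 45 -> 180
FD 12: (-2,-7) -> (-14,-7) [heading=180, move]
PD: pen down
RT 90: heading 180 -> 90
FD 5: (-14,-7) -> (-14,-2) [heading=90, draw]
FD 8: (-14,-2) -> (-14,6) [heading=90, draw]
FD 5: (-14,6) -> (-14,11) [heading=90, draw]
FD 4: (-14,11) -> (-14,15) [heading=90, draw]
RT 316: heading 90 -> 134
FD 1: (-14,15) -> (-14.695,15.719) [heading=134, draw]
FD 16: (-14.695,15.719) -> (-25.809,27.229) [heading=134, draw]
LT 45: heading 134 -> 179
FD 13: (-25.809,27.229) -> (-38.807,27.456) [heading=179, draw]
FD 7: (-38.807,27.456) -> (-45.806,27.578) [heading=179, draw]
Final: pos=(-45.806,27.578), heading=179, 8 segment(s) drawn

Start position: (-2, -7)
Final position: (-45.806, 27.578)
Distance = 55.809; >= 1e-6 -> NOT closed

Answer: no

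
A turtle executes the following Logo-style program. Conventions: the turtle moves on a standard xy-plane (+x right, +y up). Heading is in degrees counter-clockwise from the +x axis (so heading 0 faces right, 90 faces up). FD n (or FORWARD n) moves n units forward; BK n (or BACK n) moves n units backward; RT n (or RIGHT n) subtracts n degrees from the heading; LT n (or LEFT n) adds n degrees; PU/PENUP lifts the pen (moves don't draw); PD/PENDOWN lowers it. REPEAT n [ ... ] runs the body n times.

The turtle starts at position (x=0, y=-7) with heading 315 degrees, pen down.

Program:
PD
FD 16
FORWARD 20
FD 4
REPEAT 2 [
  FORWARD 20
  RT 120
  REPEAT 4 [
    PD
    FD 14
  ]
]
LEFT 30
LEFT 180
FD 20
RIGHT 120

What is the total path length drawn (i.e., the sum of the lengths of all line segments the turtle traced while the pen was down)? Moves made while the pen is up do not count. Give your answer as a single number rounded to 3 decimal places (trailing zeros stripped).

Answer: 212

Derivation:
Executing turtle program step by step:
Start: pos=(0,-7), heading=315, pen down
PD: pen down
FD 16: (0,-7) -> (11.314,-18.314) [heading=315, draw]
FD 20: (11.314,-18.314) -> (25.456,-32.456) [heading=315, draw]
FD 4: (25.456,-32.456) -> (28.284,-35.284) [heading=315, draw]
REPEAT 2 [
  -- iteration 1/2 --
  FD 20: (28.284,-35.284) -> (42.426,-49.426) [heading=315, draw]
  RT 120: heading 315 -> 195
  REPEAT 4 [
    -- iteration 1/4 --
    PD: pen down
    FD 14: (42.426,-49.426) -> (28.903,-53.05) [heading=195, draw]
    -- iteration 2/4 --
    PD: pen down
    FD 14: (28.903,-53.05) -> (15.38,-56.673) [heading=195, draw]
    -- iteration 3/4 --
    PD: pen down
    FD 14: (15.38,-56.673) -> (1.858,-60.297) [heading=195, draw]
    -- iteration 4/4 --
    PD: pen down
    FD 14: (1.858,-60.297) -> (-11.665,-63.92) [heading=195, draw]
  ]
  -- iteration 2/2 --
  FD 20: (-11.665,-63.92) -> (-30.984,-69.097) [heading=195, draw]
  RT 120: heading 195 -> 75
  REPEAT 4 [
    -- iteration 1/4 --
    PD: pen down
    FD 14: (-30.984,-69.097) -> (-27.36,-55.574) [heading=75, draw]
    -- iteration 2/4 --
    PD: pen down
    FD 14: (-27.36,-55.574) -> (-23.737,-42.051) [heading=75, draw]
    -- iteration 3/4 --
    PD: pen down
    FD 14: (-23.737,-42.051) -> (-20.114,-28.528) [heading=75, draw]
    -- iteration 4/4 --
    PD: pen down
    FD 14: (-20.114,-28.528) -> (-16.49,-15.005) [heading=75, draw]
  ]
]
LT 30: heading 75 -> 105
LT 180: heading 105 -> 285
FD 20: (-16.49,-15.005) -> (-11.314,-34.323) [heading=285, draw]
RT 120: heading 285 -> 165
Final: pos=(-11.314,-34.323), heading=165, 14 segment(s) drawn

Segment lengths:
  seg 1: (0,-7) -> (11.314,-18.314), length = 16
  seg 2: (11.314,-18.314) -> (25.456,-32.456), length = 20
  seg 3: (25.456,-32.456) -> (28.284,-35.284), length = 4
  seg 4: (28.284,-35.284) -> (42.426,-49.426), length = 20
  seg 5: (42.426,-49.426) -> (28.903,-53.05), length = 14
  seg 6: (28.903,-53.05) -> (15.38,-56.673), length = 14
  seg 7: (15.38,-56.673) -> (1.858,-60.297), length = 14
  seg 8: (1.858,-60.297) -> (-11.665,-63.92), length = 14
  seg 9: (-11.665,-63.92) -> (-30.984,-69.097), length = 20
  seg 10: (-30.984,-69.097) -> (-27.36,-55.574), length = 14
  seg 11: (-27.36,-55.574) -> (-23.737,-42.051), length = 14
  seg 12: (-23.737,-42.051) -> (-20.114,-28.528), length = 14
  seg 13: (-20.114,-28.528) -> (-16.49,-15.005), length = 14
  seg 14: (-16.49,-15.005) -> (-11.314,-34.323), length = 20
Total = 212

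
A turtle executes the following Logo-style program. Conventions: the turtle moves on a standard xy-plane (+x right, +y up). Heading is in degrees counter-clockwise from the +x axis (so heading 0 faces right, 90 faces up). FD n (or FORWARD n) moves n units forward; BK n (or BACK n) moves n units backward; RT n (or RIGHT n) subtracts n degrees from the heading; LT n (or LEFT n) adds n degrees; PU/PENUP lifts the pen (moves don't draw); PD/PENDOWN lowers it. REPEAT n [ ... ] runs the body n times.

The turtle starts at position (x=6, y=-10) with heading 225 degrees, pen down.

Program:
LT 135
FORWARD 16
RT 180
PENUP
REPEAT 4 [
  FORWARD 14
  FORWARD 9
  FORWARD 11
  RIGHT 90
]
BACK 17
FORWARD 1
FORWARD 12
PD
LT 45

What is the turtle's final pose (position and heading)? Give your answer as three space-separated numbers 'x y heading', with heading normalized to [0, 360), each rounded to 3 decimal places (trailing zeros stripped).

Answer: 26 -10 225

Derivation:
Executing turtle program step by step:
Start: pos=(6,-10), heading=225, pen down
LT 135: heading 225 -> 0
FD 16: (6,-10) -> (22,-10) [heading=0, draw]
RT 180: heading 0 -> 180
PU: pen up
REPEAT 4 [
  -- iteration 1/4 --
  FD 14: (22,-10) -> (8,-10) [heading=180, move]
  FD 9: (8,-10) -> (-1,-10) [heading=180, move]
  FD 11: (-1,-10) -> (-12,-10) [heading=180, move]
  RT 90: heading 180 -> 90
  -- iteration 2/4 --
  FD 14: (-12,-10) -> (-12,4) [heading=90, move]
  FD 9: (-12,4) -> (-12,13) [heading=90, move]
  FD 11: (-12,13) -> (-12,24) [heading=90, move]
  RT 90: heading 90 -> 0
  -- iteration 3/4 --
  FD 14: (-12,24) -> (2,24) [heading=0, move]
  FD 9: (2,24) -> (11,24) [heading=0, move]
  FD 11: (11,24) -> (22,24) [heading=0, move]
  RT 90: heading 0 -> 270
  -- iteration 4/4 --
  FD 14: (22,24) -> (22,10) [heading=270, move]
  FD 9: (22,10) -> (22,1) [heading=270, move]
  FD 11: (22,1) -> (22,-10) [heading=270, move]
  RT 90: heading 270 -> 180
]
BK 17: (22,-10) -> (39,-10) [heading=180, move]
FD 1: (39,-10) -> (38,-10) [heading=180, move]
FD 12: (38,-10) -> (26,-10) [heading=180, move]
PD: pen down
LT 45: heading 180 -> 225
Final: pos=(26,-10), heading=225, 1 segment(s) drawn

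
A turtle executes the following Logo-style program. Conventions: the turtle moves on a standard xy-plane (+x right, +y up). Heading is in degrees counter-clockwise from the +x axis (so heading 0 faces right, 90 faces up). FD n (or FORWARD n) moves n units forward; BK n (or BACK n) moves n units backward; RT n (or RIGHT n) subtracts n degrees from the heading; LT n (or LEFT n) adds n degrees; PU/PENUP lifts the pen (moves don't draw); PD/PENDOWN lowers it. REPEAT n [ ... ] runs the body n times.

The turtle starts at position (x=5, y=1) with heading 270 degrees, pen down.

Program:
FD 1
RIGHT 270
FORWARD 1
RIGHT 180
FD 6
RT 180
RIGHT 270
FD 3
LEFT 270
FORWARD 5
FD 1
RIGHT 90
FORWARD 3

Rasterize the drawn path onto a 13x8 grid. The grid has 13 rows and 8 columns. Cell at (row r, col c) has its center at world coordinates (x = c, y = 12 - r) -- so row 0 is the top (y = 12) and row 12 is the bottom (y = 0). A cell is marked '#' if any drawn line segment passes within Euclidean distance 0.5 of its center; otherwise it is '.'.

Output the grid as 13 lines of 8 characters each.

Segment 0: (5,1) -> (5,0)
Segment 1: (5,0) -> (6,0)
Segment 2: (6,0) -> (0,-0)
Segment 3: (0,-0) -> (-0,3)
Segment 4: (-0,3) -> (5,3)
Segment 5: (5,3) -> (6,3)
Segment 6: (6,3) -> (6,0)

Answer: ........
........
........
........
........
........
........
........
........
#######.
#.....#.
#....##.
#######.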